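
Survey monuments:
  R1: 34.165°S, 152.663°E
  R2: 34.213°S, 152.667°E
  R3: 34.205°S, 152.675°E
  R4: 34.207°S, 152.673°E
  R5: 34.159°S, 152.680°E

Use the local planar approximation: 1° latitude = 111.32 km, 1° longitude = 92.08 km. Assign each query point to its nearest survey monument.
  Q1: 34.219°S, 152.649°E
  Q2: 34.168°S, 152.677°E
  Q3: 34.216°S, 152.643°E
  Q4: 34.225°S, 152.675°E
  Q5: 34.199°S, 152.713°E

Q1 at 34.219°S, 152.649°E:
  R1: √((0.054·111.32)² + (0.014·92.08)²) = √(36.13549 + 1.66183) = 6.148 km
  R2: √((0.006·111.32)² + (0.018·92.08)²) = √(0.44612 + 2.74711) = 1.787 km
  R3: √((0.014·111.32)² + (0.026·92.08)²) = √(2.42886 + 5.73162) = 2.857 km
  R4: √((0.012·111.32)² + (0.024·92.08)²) = √(1.78447 + 4.88375) = 2.582 km
  R5: √((0.060·111.32)² + (0.031·92.08)²) = √(44.61171 + 8.14806) = 7.264 km
  → nearest: R2 (1.787 km)
Q2 at 34.168°S, 152.677°E:
  R1: √((0.003·111.32)² + (-0.014·92.08)²) = √(0.11153 + 1.66183) = 1.332 km
  R2: √((-0.045·111.32)² + (-0.010·92.08)²) = √(25.09409 + 0.84787) = 5.093 km
  R3: √((-0.037·111.32)² + (-0.002·92.08)²) = √(16.96484 + 0.03391) = 4.123 km
  R4: √((-0.039·111.32)² + (-0.004·92.08)²) = √(18.84845 + 0.13566) = 4.357 km
  R5: √((0.009·111.32)² + (0.003·92.08)²) = √(1.00376 + 0.07631) = 1.039 km
  → nearest: R5 (1.039 km)
Q3 at 34.216°S, 152.643°E:
  R1: √((0.051·111.32)² + (0.020·92.08)²) = √(32.23196 + 3.39149) = 5.969 km
  R2: √((0.003·111.32)² + (0.024·92.08)²) = √(0.11153 + 4.88375) = 2.235 km
  R3: √((0.011·111.32)² + (0.032·92.08)²) = √(1.49945 + 8.68222) = 3.191 km
  R4: √((0.009·111.32)² + (0.030·92.08)²) = √(1.00376 + 7.63085) = 2.938 km
  R5: √((0.057·111.32)² + (0.037·92.08)²) = √(40.26207 + 11.60738) = 7.202 km
  → nearest: R2 (2.235 km)
Q4 at 34.225°S, 152.675°E:
  R1: √((0.060·111.32)² + (-0.012·92.08)²) = √(44.61171 + 1.22094) = 6.770 km
  R2: √((0.012·111.32)² + (-0.008·92.08)²) = √(1.78447 + 0.54264) = 1.525 km
  R3: √((0.020·111.32)² + (0.000·92.08)²) = √(4.95686 + 0.00000) = 2.226 km
  R4: √((0.018·111.32)² + (-0.002·92.08)²) = √(4.01505 + 0.03391) = 2.012 km
  R5: √((0.066·111.32)² + (0.005·92.08)²) = √(53.98017 + 0.21197) = 7.362 km
  → nearest: R2 (1.525 km)
Q5 at 34.199°S, 152.713°E:
  R1: √((0.034·111.32)² + (-0.050·92.08)²) = √(14.32532 + 21.19682) = 5.960 km
  R2: √((-0.014·111.32)² + (-0.046·92.08)²) = √(2.42886 + 17.94099) = 4.513 km
  R3: √((-0.006·111.32)² + (-0.038·92.08)²) = √(0.44612 + 12.24328) = 3.562 km
  R4: √((-0.008·111.32)² + (-0.040·92.08)²) = √(0.79310 + 13.56596) = 3.789 km
  R5: √((0.040·111.32)² + (-0.033·92.08)²) = √(19.82743 + 9.23333) = 5.391 km
  → nearest: R3 (3.562 km)

Q1→R2; Q2→R5; Q3→R2; Q4→R2; Q5→R3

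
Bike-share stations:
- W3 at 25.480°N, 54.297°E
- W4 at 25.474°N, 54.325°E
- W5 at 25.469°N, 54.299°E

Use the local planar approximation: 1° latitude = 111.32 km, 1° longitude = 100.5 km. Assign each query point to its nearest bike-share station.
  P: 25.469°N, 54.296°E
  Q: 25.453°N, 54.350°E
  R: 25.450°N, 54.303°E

P at 25.469°N, 54.296°E:
  W3: 1.229 km
  W4: 2.967 km
  W5: 0.302 km
  → nearest: W5 (0.302 km)
Q at 25.453°N, 54.350°E:
  W3: 6.116 km
  W4: 3.432 km
  W5: 5.426 km
  → nearest: W4 (3.432 km)
R at 25.450°N, 54.303°E:
  W3: 3.394 km
  W4: 3.468 km
  W5: 2.153 km
  → nearest: W5 (2.153 km)

P→W5; Q→W4; R→W5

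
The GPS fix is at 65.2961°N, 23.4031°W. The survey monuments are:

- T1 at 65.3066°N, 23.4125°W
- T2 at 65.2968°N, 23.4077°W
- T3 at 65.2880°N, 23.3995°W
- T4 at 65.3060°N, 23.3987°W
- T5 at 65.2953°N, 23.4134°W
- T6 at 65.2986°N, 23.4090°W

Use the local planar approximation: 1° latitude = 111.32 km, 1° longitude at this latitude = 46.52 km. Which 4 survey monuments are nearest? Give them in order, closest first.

Distances from 65.2961°N, 23.4031°W:
T1: √((0.0105·111.32)² + (-0.0094·46.52)²) = √(1.366234 + 0.191221) = 1.2480 km
T2: √((0.0007·111.32)² + (-0.0046·46.52)²) = √(0.006072 + 0.045793) = 0.2277 km
T3: √((-0.0081·111.32)² + (0.0036·46.52)²) = √(0.813048 + 0.028047) = 0.9171 km
T4: √((0.0099·111.32)² + (0.0044·46.52)²) = √(1.214554 + 0.041897) = 1.1209 km
T5: √((-0.0008·111.32)² + (-0.0103·46.52)²) = √(0.007931 + 0.229590) = 0.4874 km
T6: √((0.0025·111.32)² + (-0.0059·46.52)²) = √(0.077451 + 0.075333) = 0.3909 km
Sorted: T2 (0.2277 km) < T6 (0.3909 km) < T5 (0.4874 km) < T3 (0.9171 km) < T4 (1.1209 km) < T1 (1.2480 km)

T2, T6, T5, T3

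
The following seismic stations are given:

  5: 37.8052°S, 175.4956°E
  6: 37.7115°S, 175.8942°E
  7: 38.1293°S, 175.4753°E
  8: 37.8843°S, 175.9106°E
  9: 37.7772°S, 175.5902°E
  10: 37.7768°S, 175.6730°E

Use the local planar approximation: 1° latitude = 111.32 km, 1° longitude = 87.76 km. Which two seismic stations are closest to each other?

9 and 10

Pairwise distances:
9–10: √((0.0004·111.32)² + (0.0828·87.76)²) = √(0.001983 + 52.802429) = 7.2667 km
5–9: √((0.0280·111.32)² + (0.0946·87.76)²) = √(9.715440 + 68.924798) = 8.8679 km
5–10: √((0.0284·111.32)² + (0.1774·87.76)²) = √(9.995006 + 242.382053) = 15.8864 km
6–8: √((-0.1728·111.32)² + (0.0164·87.76)²) = √(370.027389 + 2.071481) = 19.2899 km
6–10: √((-0.0653·111.32)² + (-0.2212·87.76)²) = √(52.841210 + 376.845622) = 20.7289 km
8–10: √((0.1075·111.32)² + (-0.2376·87.76)²) = √(143.206696 + 434.796562) = 24.0417 km
6–9: √((-0.0657·111.32)² + (-0.3040·87.76)²) = √(53.490559 + 711.771175) = 27.6634 km
8–9: √((0.1071·111.32)² + (-0.3204·87.76)²) = √(142.142954 + 790.639020) = 30.5415 km
5–7: √((-0.3241·111.32)² + (-0.0203·87.76)²) = √(1301.680675 + 3.173842) = 36.1228 km
5–6: √((0.0937·111.32)² + (0.3986·87.76)²) = √(108.799169 + 1223.679876) = 36.5031 km
5–8: √((-0.0791·111.32)² + (0.4150·87.76)²) = √(77.535280 + 1326.445536) = 37.4697 km
7–9: √((0.3521·111.32)² + (0.1149·87.76)²) = √(1536.308543 + 101.679473) = 40.4721 km
7–10: √((0.3525·111.32)² + (0.1977·87.76)²) = √(1539.801144 + 301.027774) = 42.9049 km
7–8: √((0.2450·111.32)² + (0.4353·87.76)²) = √(743.838348 + 1459.387303) = 46.9385 km
6–7: √((-0.4178·111.32)² + (-0.4189·87.76)²) = √(2163.133218 + 1351.493464) = 59.2843 km
Closest pair: 9–10 at 7.2667 km.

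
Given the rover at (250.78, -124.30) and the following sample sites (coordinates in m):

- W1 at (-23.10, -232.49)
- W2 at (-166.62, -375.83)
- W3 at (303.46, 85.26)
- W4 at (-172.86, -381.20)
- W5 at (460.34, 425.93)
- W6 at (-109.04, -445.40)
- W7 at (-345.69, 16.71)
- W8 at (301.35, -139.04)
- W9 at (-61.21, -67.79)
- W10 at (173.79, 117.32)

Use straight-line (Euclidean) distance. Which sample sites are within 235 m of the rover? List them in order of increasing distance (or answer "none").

W8, W3

Distances from (250.78, -124.30):
W1: √((-273.88)² + (-108.19)²) = √(75010.2544 + 11705.0761) = 294.47 m
W2: √((-417.40)² + (-251.53)²) = √(174222.7600 + 63267.3409) = 487.33 m
W3: √((52.68)² + (209.56)²) = √(2775.1824 + 43915.3936) = 216.08 m
W4: √((-423.64)² + (-256.90)²) = √(179470.8496 + 65997.6100) = 495.45 m
W5: √((209.56)² + (550.23)²) = √(43915.3936 + 302753.0529) = 588.79 m
W6: √((-359.82)² + (-321.10)²) = √(129470.4324 + 103105.2100) = 482.26 m
W7: √((-596.47)² + (141.01)²) = √(355776.4609 + 19883.8201) = 612.91 m
W8: √((50.57)² + (-14.74)²) = √(2557.3249 + 217.2676) = 52.67 m
W9: √((-311.99)² + (56.51)²) = √(97337.7601 + 3193.3801) = 317.07 m
W10: √((-76.99)² + (241.62)²) = √(5927.4601 + 58380.2244) = 253.59 m
Threshold 235 m: W8 (52.67 m), W3 (216.08 m) are within range.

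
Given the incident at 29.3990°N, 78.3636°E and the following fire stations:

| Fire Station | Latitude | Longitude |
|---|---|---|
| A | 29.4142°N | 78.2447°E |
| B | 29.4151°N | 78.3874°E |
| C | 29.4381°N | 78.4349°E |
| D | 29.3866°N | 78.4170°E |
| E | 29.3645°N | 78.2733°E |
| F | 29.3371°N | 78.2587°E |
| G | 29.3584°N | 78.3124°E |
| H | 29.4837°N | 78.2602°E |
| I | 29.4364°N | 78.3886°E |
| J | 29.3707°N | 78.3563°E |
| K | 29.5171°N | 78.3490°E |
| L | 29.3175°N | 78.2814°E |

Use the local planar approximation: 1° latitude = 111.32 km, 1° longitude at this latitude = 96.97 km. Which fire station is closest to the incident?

B

Distances from 29.3990°N, 78.3636°E:
A: 11.6532 km
B: 2.9221 km
C: 8.1700 km
D: 5.3590 km
E: 9.5616 km
F: 12.2864 km
G: 6.7139 km
H: 13.7636 km
I: 4.8177 km
J: 3.2289 km
K: 13.2229 km
L: 12.0767 km
Minimum: B at 2.9221 km.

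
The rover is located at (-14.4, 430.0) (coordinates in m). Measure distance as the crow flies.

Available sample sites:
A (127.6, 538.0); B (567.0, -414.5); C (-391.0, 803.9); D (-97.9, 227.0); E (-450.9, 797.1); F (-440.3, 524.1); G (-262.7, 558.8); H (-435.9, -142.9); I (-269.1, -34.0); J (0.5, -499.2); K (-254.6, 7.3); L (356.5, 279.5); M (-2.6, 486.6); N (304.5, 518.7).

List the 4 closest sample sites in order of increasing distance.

Distances from (-14.4, 430.0):
A: √((142.0)² + (108.0)²) = √(20164.000 + 11664.000) = 178.4 m
B: √((581.4)² + (-844.5)²) = √(338025.960 + 713180.250) = 1025.3 m
C: √((-376.6)² + (373.9)²) = √(141827.560 + 139801.210) = 530.7 m
D: √((-83.5)² + (-203.0)²) = √(6972.250 + 41209.000) = 219.5 m
E: √((-436.5)² + (367.1)²) = √(190532.250 + 134762.410) = 570.3 m
F: √((-425.9)² + (94.1)²) = √(181390.810 + 8854.810) = 436.2 m
G: √((-248.3)² + (128.8)²) = √(61652.890 + 16589.440) = 279.7 m
H: √((-421.5)² + (-572.9)²) = √(177662.250 + 328214.410) = 711.3 m
I: √((-254.7)² + (-464.0)²) = √(64872.090 + 215296.000) = 529.3 m
J: √((14.9)² + (-929.2)²) = √(222.010 + 863412.640) = 929.3 m
K: √((-240.2)² + (-422.7)²) = √(57696.040 + 178675.290) = 486.2 m
L: √((370.9)² + (-150.5)²) = √(137566.810 + 22650.250) = 400.3 m
M: √((11.8)² + (56.6)²) = √(139.240 + 3203.560) = 57.8 m
N: √((318.9)² + (88.7)²) = √(101697.210 + 7867.690) = 331.0 m
Sorted: M (57.8 m) < A (178.4 m) < D (219.5 m) < G (279.7 m) < N (331.0 m) < L (400.3 m) < …

M, A, D, G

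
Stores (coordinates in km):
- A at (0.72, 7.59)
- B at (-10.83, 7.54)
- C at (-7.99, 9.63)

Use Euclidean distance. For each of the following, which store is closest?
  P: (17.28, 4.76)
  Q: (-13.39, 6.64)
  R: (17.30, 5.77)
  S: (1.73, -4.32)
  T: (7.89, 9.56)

P→A; Q→B; R→A; S→A; T→A

P at (17.28, 4.76):
  A: 16.80 km
  B: 28.25 km
  C: 25.73 km
  → nearest: A (16.80 km)
Q at (-13.39, 6.64):
  A: 14.14 km
  B: 2.71 km
  C: 6.17 km
  → nearest: B (2.71 km)
R at (17.30, 5.77):
  A: 16.68 km
  B: 28.19 km
  C: 25.58 km
  → nearest: A (16.68 km)
S at (1.73, -4.32):
  A: 11.95 km
  B: 17.27 km
  C: 17.00 km
  → nearest: A (11.95 km)
T at (7.89, 9.56):
  A: 7.44 km
  B: 18.83 km
  C: 15.88 km
  → nearest: A (7.44 km)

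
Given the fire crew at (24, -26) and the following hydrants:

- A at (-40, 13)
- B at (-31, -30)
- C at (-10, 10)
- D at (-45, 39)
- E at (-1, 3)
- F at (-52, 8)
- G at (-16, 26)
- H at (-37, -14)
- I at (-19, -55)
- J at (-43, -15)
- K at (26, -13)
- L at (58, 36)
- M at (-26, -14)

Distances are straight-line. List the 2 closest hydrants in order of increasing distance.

Distances from (24, -26):
A: √((-64)² + (39)²) = √(4096.000 + 1521.000) = 74.9
B: √((-55)² + (-4)²) = √(3025.000 + 16.000) = 55.1
C: √((-34)² + (36)²) = √(1156.000 + 1296.000) = 49.5
D: √((-69)² + (65)²) = √(4761.000 + 4225.000) = 94.8
E: √((-25)² + (29)²) = √(625.000 + 841.000) = 38.3
F: √((-76)² + (34)²) = √(5776.000 + 1156.000) = 83.3
G: √((-40)² + (52)²) = √(1600.000 + 2704.000) = 65.6
H: √((-61)² + (12)²) = √(3721.000 + 144.000) = 62.2
I: √((-43)² + (-29)²) = √(1849.000 + 841.000) = 51.9
J: √((-67)² + (11)²) = √(4489.000 + 121.000) = 67.9
K: √((2)² + (13)²) = √(4.000 + 169.000) = 13.2
L: √((34)² + (62)²) = √(1156.000 + 3844.000) = 70.7
M: √((-50)² + (12)²) = √(2500.000 + 144.000) = 51.4
Sorted: K (13.2) < E (38.3) < C (49.5) < M (51.4) < …

K, E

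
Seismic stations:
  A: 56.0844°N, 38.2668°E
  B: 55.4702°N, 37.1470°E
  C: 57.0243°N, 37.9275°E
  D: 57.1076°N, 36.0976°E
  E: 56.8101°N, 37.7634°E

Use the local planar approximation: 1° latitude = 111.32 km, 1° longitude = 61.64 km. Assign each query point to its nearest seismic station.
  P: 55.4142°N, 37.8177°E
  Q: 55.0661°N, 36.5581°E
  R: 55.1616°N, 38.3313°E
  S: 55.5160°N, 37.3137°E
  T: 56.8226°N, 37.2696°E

P→B; Q→B; R→B; S→B; T→E

P at 55.4142°N, 37.8177°E:
  A: 79.5769 km
  B: 41.8093 km
  C: 179.3641 km
  D: 216.2810 km
  E: 155.4276 km
  → nearest: B (41.8093 km)
Q at 55.0661°N, 36.5581°E:
  A: 154.7354 km
  B: 57.8037 km
  C: 233.7590 km
  D: 229.0256 km
  E: 207.8722 km
  → nearest: B (57.8037 km)
R at 55.1616°N, 38.3313°E:
  A: 102.8030 km
  B: 80.6795 km
  C: 208.8443 km
  D: 256.6812 km
  E: 186.8199 km
  → nearest: B (80.6795 km)
S at 55.5160°N, 37.3137°E:
  A: 86.3429 km
  B: 11.4707 km
  C: 172.1139 km
  D: 192.3817 km
  E: 146.7018 km
  → nearest: B (11.4707 km)
T at 56.8226°N, 37.2696°E:
  A: 102.6217 km
  B: 150.7387 km
  C: 46.3540 km
  D: 78.9016 km
  E: 30.4696 km
  → nearest: E (30.4696 km)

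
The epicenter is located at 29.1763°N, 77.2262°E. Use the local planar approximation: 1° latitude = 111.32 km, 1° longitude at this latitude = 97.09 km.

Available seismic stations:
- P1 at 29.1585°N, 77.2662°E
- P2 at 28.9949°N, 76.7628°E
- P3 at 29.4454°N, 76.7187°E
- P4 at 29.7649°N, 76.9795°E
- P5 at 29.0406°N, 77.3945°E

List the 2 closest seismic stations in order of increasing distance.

Distances from 29.1763°N, 77.2262°E:
P1: 4.3599 km
P2: 49.3154 km
P3: 57.6647 km
P4: 69.7636 km
P5: 22.2531 km
Sorted: P1 (4.3599 km) < P5 (22.2531 km) < P2 (49.3154 km) < P3 (57.6647 km) < …

P1, P5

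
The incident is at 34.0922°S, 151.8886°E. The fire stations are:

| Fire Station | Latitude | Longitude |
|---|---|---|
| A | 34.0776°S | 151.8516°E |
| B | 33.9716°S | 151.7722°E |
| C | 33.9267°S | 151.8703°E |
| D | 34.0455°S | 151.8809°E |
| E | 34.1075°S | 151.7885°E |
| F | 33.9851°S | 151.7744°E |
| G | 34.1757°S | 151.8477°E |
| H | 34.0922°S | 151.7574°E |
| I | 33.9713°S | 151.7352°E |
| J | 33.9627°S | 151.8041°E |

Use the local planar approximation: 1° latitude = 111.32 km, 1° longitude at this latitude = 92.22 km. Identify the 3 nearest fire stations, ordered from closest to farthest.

Distances from 34.0922°S, 151.8886°E:
A: √((0.0146·111.32)² + (-0.0370·92.22)²) = √(2.641509 + 11.642699) = 3.7794 km
B: √((0.1206·111.32)² + (-0.1164·92.22)²) = √(180.235780 + 115.227515) = 17.1890 km
C: √((0.1655·111.32)² + (-0.0183·92.22)²) = √(339.423878 + 2.848082) = 18.5006 km
D: √((0.0467·111.32)² + (-0.0077·92.22)²) = √(27.025899 + 0.504233) = 5.2469 km
E: √((-0.0153·111.32)² + (-0.1001·92.22)²) = √(2.900877 + 85.215460) = 9.3870 km
F: √((0.1071·111.32)² + (-0.1142·92.22)²) = √(142.142954 + 110.912998) = 15.9077 km
G: √((-0.0835·111.32)² + (-0.0409·92.22)²) = √(86.401115 + 14.226460) = 10.0313 km
H: √((0.0000·111.32)² + (-0.1312·92.22)²) = √(0.000000 + 146.392189) = 12.0993 km
I: √((0.1209·111.32)² + (-0.1534·92.22)²) = √(181.133591 + 200.124820) = 19.5258 km
J: √((0.1295·111.32)² + (-0.0845·92.22)²) = √(207.819326 + 60.724459) = 16.3873 km
Sorted: A (3.7794 km) < D (5.2469 km) < E (9.3870 km) < G (10.0313 km) < H (12.0993 km) < …

A, D, E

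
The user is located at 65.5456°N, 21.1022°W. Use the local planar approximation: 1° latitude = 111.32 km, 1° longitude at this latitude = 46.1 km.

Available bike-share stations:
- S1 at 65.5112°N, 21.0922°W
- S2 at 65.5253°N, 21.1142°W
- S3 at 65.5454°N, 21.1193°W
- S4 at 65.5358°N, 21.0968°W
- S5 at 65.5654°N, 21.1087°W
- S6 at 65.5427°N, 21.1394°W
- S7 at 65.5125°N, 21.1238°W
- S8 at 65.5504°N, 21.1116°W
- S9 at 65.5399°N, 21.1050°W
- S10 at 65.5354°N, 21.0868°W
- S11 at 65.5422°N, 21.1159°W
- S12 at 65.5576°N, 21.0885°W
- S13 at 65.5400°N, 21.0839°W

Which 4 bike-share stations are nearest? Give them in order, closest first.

Distances from 65.5456°N, 21.1022°W:
S1: √((-0.0344·111.32)² + (0.0100·46.1)²) = √(14.664366 + 0.212521) = 3.8571 km
S2: √((-0.0203·111.32)² + (-0.0120·46.1)²) = √(5.106678 + 0.306030) = 2.3265 km
S3: √((-0.0002·111.32)² + (-0.0171·46.1)²) = √(0.000496 + 0.621433) = 0.7886 km
S4: √((-0.0098·111.32)² + (0.0054·46.1)²) = √(1.190141 + 0.061971) = 1.1190 km
S5: √((0.0198·111.32)² + (-0.0065·46.1)²) = √(4.858216 + 0.089790) = 2.2244 km
S6: √((-0.0029·111.32)² + (-0.0372·46.1)²) = √(0.104218 + 2.940951) = 1.7450 km
S7: √((-0.0331·111.32)² + (-0.0216·46.1)²) = √(13.576955 + 0.991538) = 3.8169 km
S8: √((0.0048·111.32)² + (-0.0094·46.1)²) = √(0.285515 + 0.187784) = 0.6880 km
S9: √((-0.0057·111.32)² + (-0.0028·46.1)²) = √(0.402621 + 0.016662) = 0.6475 km
S10: √((-0.0102·111.32)² + (0.0154·46.1)²) = √(1.289278 + 0.504015) = 1.3391 km
S11: √((-0.0034·111.32)² + (-0.0137·46.1)²) = √(0.143253 + 0.398881) = 0.7363 km
S12: √((0.0120·111.32)² + (0.0137·46.1)²) = √(1.784469 + 0.398881) = 1.4776 km
S13: √((-0.0056·111.32)² + (0.0183·46.1)²) = √(0.388618 + 0.711712) = 1.0490 km
Sorted: S9 (0.6475 km) < S8 (0.6880 km) < S11 (0.7363 km) < S3 (0.7886 km) < S13 (1.0490 km) < S4 (1.1190 km) < …

S9, S8, S11, S3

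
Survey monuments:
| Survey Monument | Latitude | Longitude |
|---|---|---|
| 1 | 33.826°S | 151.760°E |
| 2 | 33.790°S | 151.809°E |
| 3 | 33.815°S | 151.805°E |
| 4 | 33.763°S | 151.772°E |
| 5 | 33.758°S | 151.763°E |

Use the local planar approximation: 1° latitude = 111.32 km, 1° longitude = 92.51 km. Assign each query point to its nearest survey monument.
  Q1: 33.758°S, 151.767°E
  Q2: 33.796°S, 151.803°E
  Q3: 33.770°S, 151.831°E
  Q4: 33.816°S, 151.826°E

Q1→5; Q2→2; Q3→2; Q4→3

Q1 at 33.758°S, 151.767°E:
  1: 7.597 km
  2: 5.271 km
  3: 7.254 km
  4: 0.724 km
  5: 0.370 km
  → nearest: 5 (0.370 km)
Q2 at 33.796°S, 151.803°E:
  1: 5.194 km
  2: 0.868 km
  3: 2.123 km
  4: 4.660 km
  5: 5.620 km
  → nearest: 2 (0.868 km)
Q3 at 33.770°S, 151.831°E:
  1: 9.056 km
  2: 3.016 km
  3: 5.557 km
  4: 5.513 km
  5: 6.431 km
  → nearest: 2 (3.016 km)
Q4 at 33.816°S, 151.826°E:
  1: 6.206 km
  2: 3.294 km
  3: 1.946 km
  4: 7.731 km
  5: 8.698 km
  → nearest: 3 (1.946 km)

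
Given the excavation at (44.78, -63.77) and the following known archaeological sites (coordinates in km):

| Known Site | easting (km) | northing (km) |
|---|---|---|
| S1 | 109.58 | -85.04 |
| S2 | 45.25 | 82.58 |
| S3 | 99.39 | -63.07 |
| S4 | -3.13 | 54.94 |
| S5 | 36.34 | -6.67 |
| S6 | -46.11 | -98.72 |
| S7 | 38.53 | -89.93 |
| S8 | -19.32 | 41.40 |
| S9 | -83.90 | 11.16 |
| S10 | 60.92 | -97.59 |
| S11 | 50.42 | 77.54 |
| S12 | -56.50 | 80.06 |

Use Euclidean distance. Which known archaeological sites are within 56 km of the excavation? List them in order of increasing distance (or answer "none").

S7, S10, S3

Distances from (44.78, -63.77):
S1: √((64.80)² + (-21.27)²) = √(4199.0400 + 452.4129) = 68.20 km
S2: √((0.47)² + (146.35)²) = √(0.2209 + 21418.3225) = 146.35 km
S3: √((54.61)² + (0.70)²) = √(2982.2521 + 0.4900) = 54.61 km
S4: √((-47.91)² + (118.71)²) = √(2295.3681 + 14092.0641) = 128.01 km
S5: √((-8.44)² + (57.10)²) = √(71.2336 + 3260.4100) = 57.72 km
S6: √((-90.89)² + (-34.95)²) = √(8260.9921 + 1221.5025) = 97.38 km
S7: √((-6.25)² + (-26.16)²) = √(39.0625 + 684.3456) = 26.90 km
S8: √((-64.10)² + (105.17)²) = √(4108.8100 + 11060.7289) = 123.16 km
S9: √((-128.68)² + (74.93)²) = √(16558.5424 + 5614.5049) = 148.91 km
S10: √((16.14)² + (-33.82)²) = √(260.4996 + 1143.7924) = 37.47 km
S11: √((5.64)² + (141.31)²) = √(31.8096 + 19968.5161) = 141.42 km
S12: √((-101.28)² + (143.83)²) = √(10257.6384 + 20687.0689) = 175.91 km
Threshold 56 km: S7 (26.90 km), S10 (37.47 km), S3 (54.61 km) are within range.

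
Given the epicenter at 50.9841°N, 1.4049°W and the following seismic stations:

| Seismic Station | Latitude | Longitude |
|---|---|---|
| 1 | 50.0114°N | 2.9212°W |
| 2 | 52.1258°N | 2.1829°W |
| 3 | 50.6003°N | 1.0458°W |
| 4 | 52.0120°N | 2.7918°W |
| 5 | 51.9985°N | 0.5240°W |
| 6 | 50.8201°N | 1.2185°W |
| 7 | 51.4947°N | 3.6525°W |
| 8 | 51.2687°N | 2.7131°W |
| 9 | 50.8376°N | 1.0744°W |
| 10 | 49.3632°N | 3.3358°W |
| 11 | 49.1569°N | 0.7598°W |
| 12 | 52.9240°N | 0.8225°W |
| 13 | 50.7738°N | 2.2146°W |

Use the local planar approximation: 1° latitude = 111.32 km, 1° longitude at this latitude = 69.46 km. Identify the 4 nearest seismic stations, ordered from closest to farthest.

6, 9, 3, 13

Distances from 50.9841°N, 1.4049°W:
1: √((-0.9727·111.32)² + (-1.5163·69.46)²) = √(11724.767165 + 11092.765392) = 151.0547 km
2: √((1.1417·111.32)² + (-0.7780·69.46)²) = √(16152.896020 + 2920.308630) = 138.1058 km
3: √((-0.3838·111.32)² + (0.3591·69.46)²) = √(1825.392812 + 622.157539) = 49.4727 km
4: √((1.0279·111.32)² + (-1.3869·69.46)²) = √(13093.270113 + 9280.253813) = 149.5778 km
5: √((1.0144·111.32)² + (0.8809·69.46)²) = √(12751.605736 + 3743.887395) = 128.4348 km
6: √((-0.1640·111.32)² + (0.1864·69.46)²) = √(333.299062 + 167.633717) = 22.3815 km
7: √((0.5106·111.32)² + (-2.2476·69.46)²) = √(3230.784691 + 24372.922346) = 166.1436 km
8: √((0.2846·111.32)² + (-1.3082·69.46)²) = √(1003.728341 + 8256.915641) = 96.2322 km
9: √((-0.1465·111.32)² + (0.3305·69.46)²) = √(265.963258 + 527.002270) = 28.1596 km
10: √((-1.6209·111.32)² + (-1.9309·69.46)²) = √(32558.084039 + 17988.258627) = 224.8251 km
11: √((-1.8272·111.32)² + (0.6451·69.46)²) = √(41373.148162 + 2007.814756) = 208.2810 km
12: √((1.9399·111.32)² + (0.5824·69.46)²) = √(46634.259109 + 1636.485986) = 219.7060 km
13: √((-0.2103·111.32)² + (-0.8097·69.46)²) = √(548.056005 + 3163.135793) = 60.9196 km
Sorted: 6 (22.3815 km) < 9 (28.1596 km) < 3 (49.4727 km) < 13 (60.9196 km) < 8 (96.2322 km) < 5 (128.4348 km) < …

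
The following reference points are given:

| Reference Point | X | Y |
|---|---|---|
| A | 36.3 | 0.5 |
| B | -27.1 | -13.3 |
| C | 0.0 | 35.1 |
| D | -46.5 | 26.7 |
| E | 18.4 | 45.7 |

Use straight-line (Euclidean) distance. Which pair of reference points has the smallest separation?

Pairwise distances:
C–E: 21.2
B–D: 44.5
C–D: 47.3
A–E: 48.6
A–C: 50.1
B–C: 55.5
A–B: 64.9
D–E: 67.6
B–E: 74.5
A–D: 86.8
Closest pair: C–E at 21.2.

C and E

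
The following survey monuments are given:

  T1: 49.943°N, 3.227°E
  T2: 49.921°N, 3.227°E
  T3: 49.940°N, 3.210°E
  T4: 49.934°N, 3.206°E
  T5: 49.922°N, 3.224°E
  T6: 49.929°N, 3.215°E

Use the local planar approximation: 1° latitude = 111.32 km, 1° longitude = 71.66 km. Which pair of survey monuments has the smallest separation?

Pairwise distances:
T1–T2: √((-0.022·111.32)² + (0.000·71.66)²) = √(5.99780 + 0.00000) = 2.449 km
T1–T3: √((-0.003·111.32)² + (-0.017·71.66)²) = √(0.11153 + 1.48406) = 1.263 km
T1–T4: √((-0.009·111.32)² + (-0.021·71.66)²) = √(1.00376 + 2.26460) = 1.808 km
T1–T5: √((-0.021·111.32)² + (-0.003·71.66)²) = √(5.46493 + 0.04622) = 2.348 km
T1–T6: √((-0.014·111.32)² + (-0.012·71.66)²) = √(2.42886 + 0.73946) = 1.780 km
T2–T3: √((0.019·111.32)² + (-0.017·71.66)²) = √(4.47356 + 1.48406) = 2.441 km
T2–T4: √((0.013·111.32)² + (-0.021·71.66)²) = √(2.09427 + 2.26460) = 2.088 km
T2–T5: √((0.001·111.32)² + (-0.003·71.66)²) = √(0.01239 + 0.04622) = 0.242 km
T2–T6: √((0.008·111.32)² + (-0.012·71.66)²) = √(0.79310 + 0.73946) = 1.238 km
T3–T4: √((-0.006·111.32)² + (-0.004·71.66)²) = √(0.44612 + 0.08216) = 0.727 km
T3–T5: √((-0.018·111.32)² + (0.014·71.66)²) = √(4.01505 + 1.00649) = 2.241 km
T3–T6: √((-0.011·111.32)² + (0.005·71.66)²) = √(1.49945 + 0.12838) = 1.276 km
T4–T5: √((-0.012·111.32)² + (0.018·71.66)²) = √(1.78447 + 1.66379) = 1.857 km
T4–T6: √((-0.005·111.32)² + (0.009·71.66)²) = √(0.30980 + 0.41595) = 0.852 km
T5–T6: √((0.007·111.32)² + (-0.009·71.66)²) = √(0.60721 + 0.41595) = 1.012 km
Closest pair: T2–T5 at 0.242 km.

T2 and T5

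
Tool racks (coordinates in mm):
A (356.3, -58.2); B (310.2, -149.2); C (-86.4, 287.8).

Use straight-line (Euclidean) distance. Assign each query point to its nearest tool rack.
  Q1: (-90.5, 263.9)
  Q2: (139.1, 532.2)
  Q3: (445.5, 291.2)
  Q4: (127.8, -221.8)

Q1→C; Q2→C; Q3→A; Q4→B

Q1 at (-90.5, 263.9):
  A: 550.8 mm
  B: 575.5 mm
  C: 24.2 mm
  → nearest: C (24.2 mm)
Q2 at (139.1, 532.2):
  A: 629.1 mm
  B: 702.6 mm
  C: 332.5 mm
  → nearest: C (332.5 mm)
Q3 at (445.5, 291.2):
  A: 360.6 mm
  B: 460.7 mm
  C: 531.9 mm
  → nearest: A (360.6 mm)
Q4 at (127.8, -221.8):
  A: 281.0 mm
  B: 196.3 mm
  C: 552.8 mm
  → nearest: B (196.3 mm)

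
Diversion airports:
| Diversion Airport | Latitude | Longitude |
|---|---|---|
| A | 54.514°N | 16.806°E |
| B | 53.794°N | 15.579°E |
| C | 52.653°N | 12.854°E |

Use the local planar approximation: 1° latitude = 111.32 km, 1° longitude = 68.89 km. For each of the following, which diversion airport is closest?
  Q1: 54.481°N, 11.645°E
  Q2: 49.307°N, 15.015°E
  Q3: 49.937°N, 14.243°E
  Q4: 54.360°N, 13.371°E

Q1 at 54.481°N, 11.645°E:
  A: 355.560 km
  B: 281.597 km
  C: 219.878 km
  → nearest: C (219.878 km)
Q2 at 49.307°N, 15.015°E:
  A: 592.629 km
  B: 501.002 km
  C: 401.125 km
  → nearest: C (401.125 km)
Q3 at 49.937°N, 14.243°E:
  A: 539.238 km
  B: 439.115 km
  C: 317.126 km
  → nearest: C (317.126 km)
Q4 at 54.360°N, 13.371°E:
  A: 237.257 km
  B: 164.642 km
  C: 193.332 km
  → nearest: B (164.642 km)

Q1→C; Q2→C; Q3→C; Q4→B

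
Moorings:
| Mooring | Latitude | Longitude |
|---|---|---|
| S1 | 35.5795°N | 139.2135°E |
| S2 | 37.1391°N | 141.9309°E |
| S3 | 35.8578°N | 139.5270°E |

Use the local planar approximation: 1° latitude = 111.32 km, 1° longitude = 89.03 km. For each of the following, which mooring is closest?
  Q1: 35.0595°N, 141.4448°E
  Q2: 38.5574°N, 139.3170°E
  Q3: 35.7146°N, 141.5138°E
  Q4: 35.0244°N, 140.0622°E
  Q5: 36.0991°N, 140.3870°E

Q1→S3; Q2→S2; Q3→S2; Q4→S1; Q5→S3

Q1 at 35.0595°N, 141.4448°E:
  S1: √((0.5200·111.32)² + (-2.2313·89.03)²) = √(3350.835305 + 39462.870982) = 206.9147 km
  S2: √((2.0796·111.32)² + (0.4861·89.03)²) = √(53592.746337 + 1872.940535) = 235.5115 km
  S3: √((0.7983·111.32)² + (-1.9178·89.03)²) = √(7897.300322 + 29152.739729) = 192.4839 km
  → nearest: S3 (192.4839 km)
Q2 at 38.5574°N, 139.3170°E:
  S1: √((-2.9779·111.32)² + (-0.1035·89.03)²) = √(109892.135964 + 84.908945) = 331.6279 km
  S2: √((-1.4183·111.32)² + (2.6139·89.03)²) = √(24927.722485 + 54156.511853) = 281.2192 km
  S3: √((-2.6996·111.32)² + (0.2100·89.03)²) = √(90311.953051 + 349.551634) = 301.1005 km
  → nearest: S2 (281.2192 km)
Q3 at 35.7146°N, 141.5138°E:
  S1: √((-0.1351·111.32)² + (-2.3003·89.03)²) = √(226.181507 + 41941.282425) = 205.3472 km
  S2: √((1.4245·111.32)² + (0.4171·89.03)²) = √(25146.138456 + 1378.964629) = 162.8653 km
  S3: √((0.1432·111.32)² + (-1.9868·89.03)²) = √(254.116246 + 31288.233886) = 177.6017 km
  → nearest: S2 (162.8653 km)
Q4 at 35.0244°N, 140.0622°E:
  S1: √((0.5551·111.32)² + (-0.8487·89.03)²) = √(3818.465314 + 5709.277482) = 97.6102 km
  S2: √((2.1147·111.32)² + (1.8687·89.03)²) = √(55417.116674 + 27679.097019) = 288.2641 km
  S3: √((0.8334·111.32)² + (-0.5352·89.03)²) = √(8607.031404 + 2270.413478) = 104.2950 km
  → nearest: S1 (97.6102 km)
Q5 at 36.0991°N, 140.3870°E:
  S1: √((-0.5196·111.32)² + (-1.1735·89.03)²) = √(3345.682156 + 10915.381888) = 119.4197 km
  S2: √((1.0400·111.32)² + (1.5439·89.03)²) = √(13403.341220 + 18893.441845) = 179.7131 km
  S3: √((-0.2413·111.32)² + (-0.8600·89.03)²) = √(721.541042 + 5862.321730) = 81.1410 km
  → nearest: S3 (81.1410 km)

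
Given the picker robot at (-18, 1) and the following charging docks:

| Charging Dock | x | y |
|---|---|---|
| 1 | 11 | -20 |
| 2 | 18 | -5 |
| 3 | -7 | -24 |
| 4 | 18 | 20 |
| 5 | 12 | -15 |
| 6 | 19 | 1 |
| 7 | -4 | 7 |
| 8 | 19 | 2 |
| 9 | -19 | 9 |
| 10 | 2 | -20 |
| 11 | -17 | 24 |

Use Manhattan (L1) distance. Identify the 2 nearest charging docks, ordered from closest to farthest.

9, 7

Distances from (-18, 1):
1: |29| + |-21| = 29 + 21 = 50
2: |36| + |-6| = 36 + 6 = 42
3: |11| + |-25| = 11 + 25 = 36
4: |36| + |19| = 36 + 19 = 55
5: |30| + |-16| = 30 + 16 = 46
6: |37| + |0| = 37 + 0 = 37
7: |14| + |6| = 14 + 6 = 20
8: |37| + |1| = 37 + 1 = 38
9: |-1| + |8| = 1 + 8 = 9
10: |20| + |-21| = 20 + 21 = 41
11: |1| + |23| = 1 + 23 = 24
Sorted: 9 (9) < 7 (20) < 11 (24) < 3 (36) < …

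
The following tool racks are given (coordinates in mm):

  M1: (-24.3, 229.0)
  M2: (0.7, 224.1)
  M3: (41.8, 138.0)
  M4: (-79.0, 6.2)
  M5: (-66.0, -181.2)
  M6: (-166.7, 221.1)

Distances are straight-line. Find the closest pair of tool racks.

Pairwise distances:
M1–M2: 25.5 mm
M2–M3: 95.4 mm
M1–M3: 112.5 mm
M1–M6: 142.6 mm
M2–M6: 167.4 mm
M3–M4: 178.8 mm
M4–M5: 187.9 mm
M3–M6: 224.5 mm
M1–M4: 229.4 mm
M2–M4: 232.0 mm
M4–M6: 232.1 mm
M3–M5: 336.9 mm
M2–M5: 410.8 mm
M1–M5: 412.3 mm
M5–M6: 414.7 mm
Closest pair: M1–M2 at 25.5 mm.

M1 and M2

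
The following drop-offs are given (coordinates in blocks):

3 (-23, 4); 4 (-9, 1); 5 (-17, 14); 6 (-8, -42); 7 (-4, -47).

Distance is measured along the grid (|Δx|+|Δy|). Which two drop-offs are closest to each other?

Pairwise distances:
6–7: |4| + |-5| = 4 + 5 = 9 blocks
3–5: |6| + |10| = 6 + 10 = 16 blocks
3–4: |14| + |-3| = 14 + 3 = 17 blocks
4–5: |-8| + |13| = 8 + 13 = 21 blocks
4–6: |1| + |-43| = 1 + 43 = 44 blocks
4–7: |5| + |-48| = 5 + 48 = 53 blocks
3–6: |15| + |-46| = 15 + 46 = 61 blocks
5–6: |9| + |-56| = 9 + 56 = 65 blocks
3–7: |19| + |-51| = 19 + 51 = 70 blocks
5–7: |13| + |-61| = 13 + 61 = 74 blocks
Closest pair: 6–7 at 9 blocks.

6 and 7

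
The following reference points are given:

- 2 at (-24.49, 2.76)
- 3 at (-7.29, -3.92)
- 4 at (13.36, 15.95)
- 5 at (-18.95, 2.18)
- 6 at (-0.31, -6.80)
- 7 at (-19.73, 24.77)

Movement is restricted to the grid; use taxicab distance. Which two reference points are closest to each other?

2 and 5

Pairwise distances:
2–3: 23.88
2–4: 51.04
2–5: 6.12
2–6: 33.74
2–7: 26.77
3–4: 40.52
3–5: 17.76
3–6: 9.86
3–7: 41.13
4–5: 46.08
4–6: 36.42
4–7: 41.91
5–6: 27.62
5–7: 23.37
6–7: 50.99
Closest pair: 2–5 at 6.12.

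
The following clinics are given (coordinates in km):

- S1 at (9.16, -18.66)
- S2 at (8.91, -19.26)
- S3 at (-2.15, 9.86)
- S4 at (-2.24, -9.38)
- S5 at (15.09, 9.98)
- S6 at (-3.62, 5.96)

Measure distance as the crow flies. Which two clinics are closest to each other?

S1 and S2

Pairwise distances:
S1–S2: 0.65 km
S1–S3: 30.68 km
S1–S4: 14.70 km
S1–S5: 29.25 km
S1–S6: 27.74 km
S2–S3: 31.15 km
S2–S4: 14.90 km
S2–S5: 29.89 km
S2–S6: 28.16 km
S3–S4: 19.24 km
S3–S5: 17.24 km
S3–S6: 4.17 km
S4–S5: 25.98 km
S4–S6: 15.40 km
S5–S6: 19.14 km
Closest pair: S1–S2 at 0.65 km.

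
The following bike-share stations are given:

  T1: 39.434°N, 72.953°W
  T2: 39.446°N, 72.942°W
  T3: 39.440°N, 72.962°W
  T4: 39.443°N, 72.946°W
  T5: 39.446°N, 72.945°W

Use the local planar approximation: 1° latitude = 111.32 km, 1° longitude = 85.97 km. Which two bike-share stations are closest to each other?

T2 and T5

Pairwise distances:
T2–T5: √((0.000·111.32)² + (-0.003·85.97)²) = √(0.00000 + 0.06652) = 0.258 km
T4–T5: √((0.003·111.32)² + (0.001·85.97)²) = √(0.11153 + 0.00739) = 0.345 km
T2–T4: √((-0.003·111.32)² + (-0.004·85.97)²) = √(0.11153 + 0.11825) = 0.479 km
T1–T3: √((0.006·111.32)² + (-0.009·85.97)²) = √(0.44612 + 0.59866) = 1.022 km
T1–T4: √((0.009·111.32)² + (0.007·85.97)²) = √(1.00376 + 0.36215) = 1.169 km
T3–T4: √((0.003·111.32)² + (0.016·85.97)²) = √(0.11153 + 1.89206) = 1.415 km
T1–T5: √((0.012·111.32)² + (0.008·85.97)²) = √(1.78447 + 0.47301) = 1.502 km
T3–T5: √((0.006·111.32)² + (0.017·85.97)²) = √(0.44612 + 2.13595) = 1.607 km
T1–T2: √((0.012·111.32)² + (0.011·85.97)²) = √(1.78447 + 0.89429) = 1.637 km
T2–T3: √((-0.006·111.32)² + (-0.020·85.97)²) = √(0.44612 + 2.95634) = 1.845 km
Closest pair: T2–T5 at 0.258 km.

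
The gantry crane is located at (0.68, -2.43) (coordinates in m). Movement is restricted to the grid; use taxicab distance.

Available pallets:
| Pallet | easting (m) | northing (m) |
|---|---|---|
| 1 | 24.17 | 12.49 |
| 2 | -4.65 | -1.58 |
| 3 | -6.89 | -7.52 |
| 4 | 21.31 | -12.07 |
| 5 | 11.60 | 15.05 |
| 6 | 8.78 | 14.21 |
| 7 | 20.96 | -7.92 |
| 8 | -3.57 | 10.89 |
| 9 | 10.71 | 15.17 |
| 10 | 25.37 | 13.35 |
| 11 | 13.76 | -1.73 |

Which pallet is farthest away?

10

Distances from (0.68, -2.43):
1: 38.41 m
2: 6.18 m
3: 12.66 m
4: 30.27 m
5: 28.40 m
6: 24.74 m
7: 25.77 m
8: 17.57 m
9: 27.63 m
10: 40.47 m
11: 13.78 m
Maximum: 10 at 40.47 m.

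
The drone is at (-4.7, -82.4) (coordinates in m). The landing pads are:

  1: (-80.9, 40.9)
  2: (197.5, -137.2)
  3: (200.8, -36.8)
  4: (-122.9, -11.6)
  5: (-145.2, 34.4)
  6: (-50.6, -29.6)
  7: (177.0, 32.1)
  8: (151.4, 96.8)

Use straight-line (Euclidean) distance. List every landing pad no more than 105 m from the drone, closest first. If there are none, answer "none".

Distances from (-4.7, -82.4):
1: √((-76.2)² + (123.3)²) = √(5806.440 + 15202.890) = 144.9 m
2: √((202.2)² + (-54.8)²) = √(40884.840 + 3003.040) = 209.5 m
3: √((205.5)² + (45.6)²) = √(42230.250 + 2079.360) = 210.5 m
4: √((-118.2)² + (70.8)²) = √(13971.240 + 5012.640) = 137.8 m
5: √((-140.5)² + (116.8)²) = √(19740.250 + 13642.240) = 182.7 m
6: √((-45.9)² + (52.8)²) = √(2106.810 + 2787.840) = 70.0 m
7: √((181.7)² + (114.5)²) = √(33014.890 + 13110.250) = 214.8 m
8: √((156.1)² + (179.2)²) = √(24367.210 + 32112.640) = 237.7 m
Threshold 105 m: 6 (70.0 m) is within range.

6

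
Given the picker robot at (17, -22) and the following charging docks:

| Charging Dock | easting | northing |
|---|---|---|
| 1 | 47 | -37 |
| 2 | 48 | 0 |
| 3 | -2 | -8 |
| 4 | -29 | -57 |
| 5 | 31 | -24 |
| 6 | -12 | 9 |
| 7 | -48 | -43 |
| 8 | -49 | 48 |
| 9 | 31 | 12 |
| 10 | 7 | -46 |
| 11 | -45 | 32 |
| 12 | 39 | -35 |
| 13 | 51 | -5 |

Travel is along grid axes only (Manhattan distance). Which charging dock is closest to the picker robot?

5

Distances from (17, -22):
1: 45
2: 53
3: 33
4: 81
5: 16
6: 60
7: 86
8: 136
9: 48
10: 34
11: 116
12: 35
13: 51
Minimum: 5 at 16.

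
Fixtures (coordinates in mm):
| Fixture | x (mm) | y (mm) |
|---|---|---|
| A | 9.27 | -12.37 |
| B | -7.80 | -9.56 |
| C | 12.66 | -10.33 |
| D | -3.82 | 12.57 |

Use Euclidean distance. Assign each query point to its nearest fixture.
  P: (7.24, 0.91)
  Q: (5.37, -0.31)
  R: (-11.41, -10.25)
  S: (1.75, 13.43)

P→C; Q→C; R→B; S→D

P at (7.24, 0.91):
  A: 13.43 mm
  B: 18.33 mm
  C: 12.48 mm
  D: 16.07 mm
  → nearest: C (12.48 mm)
Q at (5.37, -0.31):
  A: 12.67 mm
  B: 16.09 mm
  C: 12.39 mm
  D: 15.82 mm
  → nearest: C (12.39 mm)
R at (-11.41, -10.25):
  A: 20.79 mm
  B: 3.68 mm
  C: 24.07 mm
  D: 24.05 mm
  → nearest: B (3.68 mm)
S at (1.75, 13.43):
  A: 26.87 mm
  B: 24.89 mm
  C: 26.15 mm
  D: 5.64 mm
  → nearest: D (5.64 mm)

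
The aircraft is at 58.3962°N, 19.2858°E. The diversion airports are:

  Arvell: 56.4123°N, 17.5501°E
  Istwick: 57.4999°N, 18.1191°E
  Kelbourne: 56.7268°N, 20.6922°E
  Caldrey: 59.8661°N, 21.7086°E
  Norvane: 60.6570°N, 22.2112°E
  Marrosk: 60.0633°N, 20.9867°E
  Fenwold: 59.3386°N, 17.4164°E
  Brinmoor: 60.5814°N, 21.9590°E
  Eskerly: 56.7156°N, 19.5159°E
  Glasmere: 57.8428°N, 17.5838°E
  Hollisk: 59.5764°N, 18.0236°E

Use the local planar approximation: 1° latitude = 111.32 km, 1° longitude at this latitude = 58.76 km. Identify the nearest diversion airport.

Distances from 58.3962°N, 19.2858°E:
Arvell: 243.2604 km
Istwick: 121.0583 km
Kelbourne: 203.3839 km
Caldrey: 216.8916 km
Norvane: 304.7742 km
Marrosk: 210.7831 km
Fenwold: 151.8941 km
Brinmoor: 289.5634 km
Eskerly: 187.5723 km
Glasmere: 117.4607 km
Hollisk: 150.8688 km
Minimum: Glasmere at 117.4607 km.

Glasmere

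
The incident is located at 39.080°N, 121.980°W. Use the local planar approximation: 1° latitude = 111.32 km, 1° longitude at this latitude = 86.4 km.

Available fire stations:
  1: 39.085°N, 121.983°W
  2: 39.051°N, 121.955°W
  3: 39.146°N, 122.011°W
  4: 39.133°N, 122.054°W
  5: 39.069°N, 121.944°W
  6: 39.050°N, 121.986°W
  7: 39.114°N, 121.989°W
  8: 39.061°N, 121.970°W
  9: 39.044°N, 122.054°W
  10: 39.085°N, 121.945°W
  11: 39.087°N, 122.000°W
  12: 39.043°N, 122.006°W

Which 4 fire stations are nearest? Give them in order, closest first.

Distances from 39.080°N, 121.980°W:
1: √((0.005·111.32)² + (-0.003·86.4)²) = √(0.30980 + 0.06718) = 0.614 km
2: √((-0.029·111.32)² + (0.025·86.4)²) = √(10.42179 + 4.66560) = 3.884 km
3: √((0.066·111.32)² + (-0.031·86.4)²) = √(53.98017 + 7.17383) = 7.820 km
4: √((0.053·111.32)² + (-0.074·86.4)²) = √(34.80953 + 40.87812) = 8.700 km
5: √((-0.011·111.32)² + (0.036·86.4)²) = √(1.49945 + 9.67459) = 3.343 km
6: √((-0.030·111.32)² + (-0.006·86.4)²) = √(11.15293 + 0.26874) = 3.380 km
7: √((0.034·111.32)² + (-0.009·86.4)²) = √(14.32532 + 0.60466) = 3.864 km
8: √((-0.019·111.32)² + (0.010·86.4)²) = √(4.47356 + 0.74650) = 2.285 km
9: √((-0.036·111.32)² + (-0.074·86.4)²) = √(16.06022 + 40.87812) = 7.546 km
10: √((0.005·111.32)² + (0.035·86.4)²) = √(0.30980 + 9.14458) = 3.075 km
11: √((0.007·111.32)² + (-0.020·86.4)²) = √(0.60721 + 2.98598) = 1.896 km
12: √((-0.037·111.32)² + (-0.026·86.4)²) = √(16.96484 + 5.04631) = 4.692 km
Sorted: 1 (0.614 km) < 11 (1.896 km) < 8 (2.285 km) < 10 (3.075 km) < 5 (3.343 km) < 6 (3.380 km) < …

1, 11, 8, 10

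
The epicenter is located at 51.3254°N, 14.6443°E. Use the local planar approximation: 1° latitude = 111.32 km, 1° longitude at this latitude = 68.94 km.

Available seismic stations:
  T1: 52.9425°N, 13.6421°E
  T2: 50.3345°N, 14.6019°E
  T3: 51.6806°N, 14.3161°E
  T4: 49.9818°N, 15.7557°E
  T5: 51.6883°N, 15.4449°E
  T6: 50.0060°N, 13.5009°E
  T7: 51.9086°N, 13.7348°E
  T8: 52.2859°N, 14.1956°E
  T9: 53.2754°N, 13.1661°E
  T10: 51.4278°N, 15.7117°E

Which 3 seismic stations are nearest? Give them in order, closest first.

T3, T5, T10

Distances from 51.3254°N, 14.6443°E:
T1: 192.8193 km
T2: 110.3457 km
T3: 45.5568 km
T4: 168.0526 km
T5: 68.3982 km
T6: 166.6913 km
T7: 90.2566 km
T8: 111.3076 km
T9: 239.8045 km
T10: 74.4642 km
Sorted: T3 (45.5568 km) < T5 (68.3982 km) < T10 (74.4642 km) < T7 (90.2566 km) < T2 (110.3457 km) < …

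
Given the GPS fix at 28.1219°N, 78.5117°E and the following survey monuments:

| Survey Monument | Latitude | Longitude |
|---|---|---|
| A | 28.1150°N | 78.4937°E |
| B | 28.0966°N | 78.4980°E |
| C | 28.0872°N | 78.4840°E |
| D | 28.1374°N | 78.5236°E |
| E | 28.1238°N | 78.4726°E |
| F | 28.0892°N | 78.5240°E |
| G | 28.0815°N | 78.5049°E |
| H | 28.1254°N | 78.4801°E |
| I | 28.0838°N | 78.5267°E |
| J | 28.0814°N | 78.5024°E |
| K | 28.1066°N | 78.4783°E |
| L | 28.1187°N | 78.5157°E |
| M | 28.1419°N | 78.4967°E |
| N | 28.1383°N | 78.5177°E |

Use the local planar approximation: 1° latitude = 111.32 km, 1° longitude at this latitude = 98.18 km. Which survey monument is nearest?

Distances from 28.1219°N, 78.5117°E:
A: 1.9269 km
B: 3.1211 km
C: 4.7241 km
D: 2.0838 km
E: 3.8447 km
F: 3.8352 km
G: 4.5466 km
H: 3.1269 km
I: 4.4897 km
J: 4.6000 km
K: 3.6951 km
L: 0.5302 km
M: 2.6694 km
N: 1.9183 km
Minimum: L at 0.5302 km.

L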